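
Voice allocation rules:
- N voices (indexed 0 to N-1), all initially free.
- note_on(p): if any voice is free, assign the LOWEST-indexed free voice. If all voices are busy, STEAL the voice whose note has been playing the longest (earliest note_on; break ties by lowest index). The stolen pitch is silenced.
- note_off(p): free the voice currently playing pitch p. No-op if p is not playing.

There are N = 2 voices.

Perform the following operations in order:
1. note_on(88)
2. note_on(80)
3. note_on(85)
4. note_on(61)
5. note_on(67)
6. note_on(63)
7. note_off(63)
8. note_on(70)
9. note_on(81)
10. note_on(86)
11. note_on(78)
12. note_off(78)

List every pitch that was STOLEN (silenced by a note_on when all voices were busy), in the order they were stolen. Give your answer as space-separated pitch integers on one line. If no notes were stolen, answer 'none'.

Answer: 88 80 85 61 67 70 81

Derivation:
Op 1: note_on(88): voice 0 is free -> assigned | voices=[88 -]
Op 2: note_on(80): voice 1 is free -> assigned | voices=[88 80]
Op 3: note_on(85): all voices busy, STEAL voice 0 (pitch 88, oldest) -> assign | voices=[85 80]
Op 4: note_on(61): all voices busy, STEAL voice 1 (pitch 80, oldest) -> assign | voices=[85 61]
Op 5: note_on(67): all voices busy, STEAL voice 0 (pitch 85, oldest) -> assign | voices=[67 61]
Op 6: note_on(63): all voices busy, STEAL voice 1 (pitch 61, oldest) -> assign | voices=[67 63]
Op 7: note_off(63): free voice 1 | voices=[67 -]
Op 8: note_on(70): voice 1 is free -> assigned | voices=[67 70]
Op 9: note_on(81): all voices busy, STEAL voice 0 (pitch 67, oldest) -> assign | voices=[81 70]
Op 10: note_on(86): all voices busy, STEAL voice 1 (pitch 70, oldest) -> assign | voices=[81 86]
Op 11: note_on(78): all voices busy, STEAL voice 0 (pitch 81, oldest) -> assign | voices=[78 86]
Op 12: note_off(78): free voice 0 | voices=[- 86]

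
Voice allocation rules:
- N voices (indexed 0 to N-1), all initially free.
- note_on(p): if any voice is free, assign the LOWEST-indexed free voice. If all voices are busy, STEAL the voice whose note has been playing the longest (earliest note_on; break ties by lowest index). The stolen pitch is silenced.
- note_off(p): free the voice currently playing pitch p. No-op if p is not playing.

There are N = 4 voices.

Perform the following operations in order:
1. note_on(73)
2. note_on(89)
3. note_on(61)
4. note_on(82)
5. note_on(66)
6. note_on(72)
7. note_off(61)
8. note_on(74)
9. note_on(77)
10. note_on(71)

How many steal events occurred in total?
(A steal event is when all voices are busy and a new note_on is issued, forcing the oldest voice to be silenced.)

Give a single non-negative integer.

Op 1: note_on(73): voice 0 is free -> assigned | voices=[73 - - -]
Op 2: note_on(89): voice 1 is free -> assigned | voices=[73 89 - -]
Op 3: note_on(61): voice 2 is free -> assigned | voices=[73 89 61 -]
Op 4: note_on(82): voice 3 is free -> assigned | voices=[73 89 61 82]
Op 5: note_on(66): all voices busy, STEAL voice 0 (pitch 73, oldest) -> assign | voices=[66 89 61 82]
Op 6: note_on(72): all voices busy, STEAL voice 1 (pitch 89, oldest) -> assign | voices=[66 72 61 82]
Op 7: note_off(61): free voice 2 | voices=[66 72 - 82]
Op 8: note_on(74): voice 2 is free -> assigned | voices=[66 72 74 82]
Op 9: note_on(77): all voices busy, STEAL voice 3 (pitch 82, oldest) -> assign | voices=[66 72 74 77]
Op 10: note_on(71): all voices busy, STEAL voice 0 (pitch 66, oldest) -> assign | voices=[71 72 74 77]

Answer: 4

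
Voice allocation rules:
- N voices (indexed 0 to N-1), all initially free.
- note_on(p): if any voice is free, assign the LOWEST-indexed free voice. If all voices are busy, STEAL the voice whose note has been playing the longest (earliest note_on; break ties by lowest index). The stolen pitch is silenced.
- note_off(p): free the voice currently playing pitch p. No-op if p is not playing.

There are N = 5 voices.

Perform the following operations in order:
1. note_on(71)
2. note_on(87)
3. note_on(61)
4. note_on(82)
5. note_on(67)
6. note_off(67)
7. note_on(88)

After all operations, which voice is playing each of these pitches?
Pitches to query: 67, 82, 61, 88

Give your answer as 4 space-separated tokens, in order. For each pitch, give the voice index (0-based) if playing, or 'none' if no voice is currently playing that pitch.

Answer: none 3 2 4

Derivation:
Op 1: note_on(71): voice 0 is free -> assigned | voices=[71 - - - -]
Op 2: note_on(87): voice 1 is free -> assigned | voices=[71 87 - - -]
Op 3: note_on(61): voice 2 is free -> assigned | voices=[71 87 61 - -]
Op 4: note_on(82): voice 3 is free -> assigned | voices=[71 87 61 82 -]
Op 5: note_on(67): voice 4 is free -> assigned | voices=[71 87 61 82 67]
Op 6: note_off(67): free voice 4 | voices=[71 87 61 82 -]
Op 7: note_on(88): voice 4 is free -> assigned | voices=[71 87 61 82 88]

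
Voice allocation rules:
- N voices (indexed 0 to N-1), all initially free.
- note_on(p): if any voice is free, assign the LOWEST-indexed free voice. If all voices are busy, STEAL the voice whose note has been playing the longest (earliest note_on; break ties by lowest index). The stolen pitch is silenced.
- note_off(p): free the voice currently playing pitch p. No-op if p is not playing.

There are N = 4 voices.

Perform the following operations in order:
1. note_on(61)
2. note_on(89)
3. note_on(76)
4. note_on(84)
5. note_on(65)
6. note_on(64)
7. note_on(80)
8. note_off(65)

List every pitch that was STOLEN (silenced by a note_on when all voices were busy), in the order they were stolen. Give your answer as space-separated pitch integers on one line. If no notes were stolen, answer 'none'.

Op 1: note_on(61): voice 0 is free -> assigned | voices=[61 - - -]
Op 2: note_on(89): voice 1 is free -> assigned | voices=[61 89 - -]
Op 3: note_on(76): voice 2 is free -> assigned | voices=[61 89 76 -]
Op 4: note_on(84): voice 3 is free -> assigned | voices=[61 89 76 84]
Op 5: note_on(65): all voices busy, STEAL voice 0 (pitch 61, oldest) -> assign | voices=[65 89 76 84]
Op 6: note_on(64): all voices busy, STEAL voice 1 (pitch 89, oldest) -> assign | voices=[65 64 76 84]
Op 7: note_on(80): all voices busy, STEAL voice 2 (pitch 76, oldest) -> assign | voices=[65 64 80 84]
Op 8: note_off(65): free voice 0 | voices=[- 64 80 84]

Answer: 61 89 76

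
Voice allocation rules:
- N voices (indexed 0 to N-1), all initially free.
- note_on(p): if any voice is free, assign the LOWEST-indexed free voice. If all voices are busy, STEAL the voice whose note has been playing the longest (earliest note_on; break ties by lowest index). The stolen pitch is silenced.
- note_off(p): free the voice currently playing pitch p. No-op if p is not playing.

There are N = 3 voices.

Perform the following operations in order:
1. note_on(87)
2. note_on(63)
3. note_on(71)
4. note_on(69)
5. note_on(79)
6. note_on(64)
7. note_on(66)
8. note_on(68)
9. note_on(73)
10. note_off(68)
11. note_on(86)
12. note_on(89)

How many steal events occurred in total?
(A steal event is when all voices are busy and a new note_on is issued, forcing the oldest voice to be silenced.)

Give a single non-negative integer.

Op 1: note_on(87): voice 0 is free -> assigned | voices=[87 - -]
Op 2: note_on(63): voice 1 is free -> assigned | voices=[87 63 -]
Op 3: note_on(71): voice 2 is free -> assigned | voices=[87 63 71]
Op 4: note_on(69): all voices busy, STEAL voice 0 (pitch 87, oldest) -> assign | voices=[69 63 71]
Op 5: note_on(79): all voices busy, STEAL voice 1 (pitch 63, oldest) -> assign | voices=[69 79 71]
Op 6: note_on(64): all voices busy, STEAL voice 2 (pitch 71, oldest) -> assign | voices=[69 79 64]
Op 7: note_on(66): all voices busy, STEAL voice 0 (pitch 69, oldest) -> assign | voices=[66 79 64]
Op 8: note_on(68): all voices busy, STEAL voice 1 (pitch 79, oldest) -> assign | voices=[66 68 64]
Op 9: note_on(73): all voices busy, STEAL voice 2 (pitch 64, oldest) -> assign | voices=[66 68 73]
Op 10: note_off(68): free voice 1 | voices=[66 - 73]
Op 11: note_on(86): voice 1 is free -> assigned | voices=[66 86 73]
Op 12: note_on(89): all voices busy, STEAL voice 0 (pitch 66, oldest) -> assign | voices=[89 86 73]

Answer: 7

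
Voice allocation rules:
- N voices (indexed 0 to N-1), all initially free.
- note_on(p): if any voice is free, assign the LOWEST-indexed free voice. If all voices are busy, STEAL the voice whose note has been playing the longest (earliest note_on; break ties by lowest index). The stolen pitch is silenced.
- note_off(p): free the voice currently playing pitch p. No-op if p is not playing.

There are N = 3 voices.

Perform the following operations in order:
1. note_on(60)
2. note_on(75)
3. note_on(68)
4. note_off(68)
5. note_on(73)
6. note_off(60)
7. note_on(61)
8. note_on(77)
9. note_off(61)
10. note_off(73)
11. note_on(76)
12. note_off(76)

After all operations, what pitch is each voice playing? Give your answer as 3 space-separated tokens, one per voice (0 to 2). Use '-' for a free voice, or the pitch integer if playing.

Answer: - 77 -

Derivation:
Op 1: note_on(60): voice 0 is free -> assigned | voices=[60 - -]
Op 2: note_on(75): voice 1 is free -> assigned | voices=[60 75 -]
Op 3: note_on(68): voice 2 is free -> assigned | voices=[60 75 68]
Op 4: note_off(68): free voice 2 | voices=[60 75 -]
Op 5: note_on(73): voice 2 is free -> assigned | voices=[60 75 73]
Op 6: note_off(60): free voice 0 | voices=[- 75 73]
Op 7: note_on(61): voice 0 is free -> assigned | voices=[61 75 73]
Op 8: note_on(77): all voices busy, STEAL voice 1 (pitch 75, oldest) -> assign | voices=[61 77 73]
Op 9: note_off(61): free voice 0 | voices=[- 77 73]
Op 10: note_off(73): free voice 2 | voices=[- 77 -]
Op 11: note_on(76): voice 0 is free -> assigned | voices=[76 77 -]
Op 12: note_off(76): free voice 0 | voices=[- 77 -]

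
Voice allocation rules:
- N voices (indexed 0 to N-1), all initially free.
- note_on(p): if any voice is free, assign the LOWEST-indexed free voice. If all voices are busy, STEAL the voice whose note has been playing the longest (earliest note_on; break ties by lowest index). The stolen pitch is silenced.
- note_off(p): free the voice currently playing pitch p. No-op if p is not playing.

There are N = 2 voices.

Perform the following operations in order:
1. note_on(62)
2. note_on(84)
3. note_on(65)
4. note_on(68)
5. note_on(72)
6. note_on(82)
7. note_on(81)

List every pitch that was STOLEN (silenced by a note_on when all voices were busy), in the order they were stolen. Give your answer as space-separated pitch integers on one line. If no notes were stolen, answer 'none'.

Answer: 62 84 65 68 72

Derivation:
Op 1: note_on(62): voice 0 is free -> assigned | voices=[62 -]
Op 2: note_on(84): voice 1 is free -> assigned | voices=[62 84]
Op 3: note_on(65): all voices busy, STEAL voice 0 (pitch 62, oldest) -> assign | voices=[65 84]
Op 4: note_on(68): all voices busy, STEAL voice 1 (pitch 84, oldest) -> assign | voices=[65 68]
Op 5: note_on(72): all voices busy, STEAL voice 0 (pitch 65, oldest) -> assign | voices=[72 68]
Op 6: note_on(82): all voices busy, STEAL voice 1 (pitch 68, oldest) -> assign | voices=[72 82]
Op 7: note_on(81): all voices busy, STEAL voice 0 (pitch 72, oldest) -> assign | voices=[81 82]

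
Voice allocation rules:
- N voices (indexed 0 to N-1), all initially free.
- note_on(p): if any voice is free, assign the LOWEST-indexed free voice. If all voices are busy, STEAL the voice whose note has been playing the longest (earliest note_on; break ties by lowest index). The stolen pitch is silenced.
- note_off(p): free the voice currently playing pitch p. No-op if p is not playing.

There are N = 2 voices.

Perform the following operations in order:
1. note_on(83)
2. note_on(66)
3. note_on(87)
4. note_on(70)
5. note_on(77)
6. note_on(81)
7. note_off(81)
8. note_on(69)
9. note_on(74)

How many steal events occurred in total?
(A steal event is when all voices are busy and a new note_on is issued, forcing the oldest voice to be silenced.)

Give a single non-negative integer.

Op 1: note_on(83): voice 0 is free -> assigned | voices=[83 -]
Op 2: note_on(66): voice 1 is free -> assigned | voices=[83 66]
Op 3: note_on(87): all voices busy, STEAL voice 0 (pitch 83, oldest) -> assign | voices=[87 66]
Op 4: note_on(70): all voices busy, STEAL voice 1 (pitch 66, oldest) -> assign | voices=[87 70]
Op 5: note_on(77): all voices busy, STEAL voice 0 (pitch 87, oldest) -> assign | voices=[77 70]
Op 6: note_on(81): all voices busy, STEAL voice 1 (pitch 70, oldest) -> assign | voices=[77 81]
Op 7: note_off(81): free voice 1 | voices=[77 -]
Op 8: note_on(69): voice 1 is free -> assigned | voices=[77 69]
Op 9: note_on(74): all voices busy, STEAL voice 0 (pitch 77, oldest) -> assign | voices=[74 69]

Answer: 5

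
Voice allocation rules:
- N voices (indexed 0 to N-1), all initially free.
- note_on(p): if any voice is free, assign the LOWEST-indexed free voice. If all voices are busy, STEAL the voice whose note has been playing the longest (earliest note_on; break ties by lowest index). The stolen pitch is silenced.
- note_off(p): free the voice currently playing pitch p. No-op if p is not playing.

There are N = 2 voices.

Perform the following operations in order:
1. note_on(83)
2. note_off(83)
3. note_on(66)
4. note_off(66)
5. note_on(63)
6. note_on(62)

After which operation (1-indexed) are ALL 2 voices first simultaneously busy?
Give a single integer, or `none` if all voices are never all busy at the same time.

Answer: 6

Derivation:
Op 1: note_on(83): voice 0 is free -> assigned | voices=[83 -]
Op 2: note_off(83): free voice 0 | voices=[- -]
Op 3: note_on(66): voice 0 is free -> assigned | voices=[66 -]
Op 4: note_off(66): free voice 0 | voices=[- -]
Op 5: note_on(63): voice 0 is free -> assigned | voices=[63 -]
Op 6: note_on(62): voice 1 is free -> assigned | voices=[63 62]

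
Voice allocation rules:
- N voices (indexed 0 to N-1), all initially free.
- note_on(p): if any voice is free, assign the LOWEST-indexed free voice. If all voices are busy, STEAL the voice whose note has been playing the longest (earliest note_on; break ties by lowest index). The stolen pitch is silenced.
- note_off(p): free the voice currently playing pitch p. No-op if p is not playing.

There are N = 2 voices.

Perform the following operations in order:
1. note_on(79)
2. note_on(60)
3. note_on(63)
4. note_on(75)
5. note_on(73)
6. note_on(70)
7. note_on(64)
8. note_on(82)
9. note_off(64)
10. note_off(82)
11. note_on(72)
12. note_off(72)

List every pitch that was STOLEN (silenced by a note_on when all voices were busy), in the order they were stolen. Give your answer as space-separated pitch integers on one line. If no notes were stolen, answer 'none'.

Op 1: note_on(79): voice 0 is free -> assigned | voices=[79 -]
Op 2: note_on(60): voice 1 is free -> assigned | voices=[79 60]
Op 3: note_on(63): all voices busy, STEAL voice 0 (pitch 79, oldest) -> assign | voices=[63 60]
Op 4: note_on(75): all voices busy, STEAL voice 1 (pitch 60, oldest) -> assign | voices=[63 75]
Op 5: note_on(73): all voices busy, STEAL voice 0 (pitch 63, oldest) -> assign | voices=[73 75]
Op 6: note_on(70): all voices busy, STEAL voice 1 (pitch 75, oldest) -> assign | voices=[73 70]
Op 7: note_on(64): all voices busy, STEAL voice 0 (pitch 73, oldest) -> assign | voices=[64 70]
Op 8: note_on(82): all voices busy, STEAL voice 1 (pitch 70, oldest) -> assign | voices=[64 82]
Op 9: note_off(64): free voice 0 | voices=[- 82]
Op 10: note_off(82): free voice 1 | voices=[- -]
Op 11: note_on(72): voice 0 is free -> assigned | voices=[72 -]
Op 12: note_off(72): free voice 0 | voices=[- -]

Answer: 79 60 63 75 73 70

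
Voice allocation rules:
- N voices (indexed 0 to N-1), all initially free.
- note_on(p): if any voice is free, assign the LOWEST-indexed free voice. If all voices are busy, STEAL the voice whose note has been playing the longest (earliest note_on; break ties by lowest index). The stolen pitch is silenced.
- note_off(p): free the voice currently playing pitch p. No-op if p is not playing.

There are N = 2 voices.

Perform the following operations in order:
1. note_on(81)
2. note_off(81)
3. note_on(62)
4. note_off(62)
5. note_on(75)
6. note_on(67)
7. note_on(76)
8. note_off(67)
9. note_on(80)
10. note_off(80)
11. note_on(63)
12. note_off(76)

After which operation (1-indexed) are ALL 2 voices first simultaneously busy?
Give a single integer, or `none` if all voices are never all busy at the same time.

Answer: 6

Derivation:
Op 1: note_on(81): voice 0 is free -> assigned | voices=[81 -]
Op 2: note_off(81): free voice 0 | voices=[- -]
Op 3: note_on(62): voice 0 is free -> assigned | voices=[62 -]
Op 4: note_off(62): free voice 0 | voices=[- -]
Op 5: note_on(75): voice 0 is free -> assigned | voices=[75 -]
Op 6: note_on(67): voice 1 is free -> assigned | voices=[75 67]
Op 7: note_on(76): all voices busy, STEAL voice 0 (pitch 75, oldest) -> assign | voices=[76 67]
Op 8: note_off(67): free voice 1 | voices=[76 -]
Op 9: note_on(80): voice 1 is free -> assigned | voices=[76 80]
Op 10: note_off(80): free voice 1 | voices=[76 -]
Op 11: note_on(63): voice 1 is free -> assigned | voices=[76 63]
Op 12: note_off(76): free voice 0 | voices=[- 63]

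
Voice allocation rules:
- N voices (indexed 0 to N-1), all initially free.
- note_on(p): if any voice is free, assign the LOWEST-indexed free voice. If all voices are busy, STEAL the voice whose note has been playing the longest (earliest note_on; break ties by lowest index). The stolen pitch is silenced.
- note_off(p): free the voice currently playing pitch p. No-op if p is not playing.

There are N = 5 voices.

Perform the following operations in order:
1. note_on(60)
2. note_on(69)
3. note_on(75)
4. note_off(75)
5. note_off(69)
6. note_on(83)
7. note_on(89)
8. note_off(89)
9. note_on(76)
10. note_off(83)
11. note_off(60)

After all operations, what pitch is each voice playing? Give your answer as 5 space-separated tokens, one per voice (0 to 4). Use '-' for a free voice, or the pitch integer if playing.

Op 1: note_on(60): voice 0 is free -> assigned | voices=[60 - - - -]
Op 2: note_on(69): voice 1 is free -> assigned | voices=[60 69 - - -]
Op 3: note_on(75): voice 2 is free -> assigned | voices=[60 69 75 - -]
Op 4: note_off(75): free voice 2 | voices=[60 69 - - -]
Op 5: note_off(69): free voice 1 | voices=[60 - - - -]
Op 6: note_on(83): voice 1 is free -> assigned | voices=[60 83 - - -]
Op 7: note_on(89): voice 2 is free -> assigned | voices=[60 83 89 - -]
Op 8: note_off(89): free voice 2 | voices=[60 83 - - -]
Op 9: note_on(76): voice 2 is free -> assigned | voices=[60 83 76 - -]
Op 10: note_off(83): free voice 1 | voices=[60 - 76 - -]
Op 11: note_off(60): free voice 0 | voices=[- - 76 - -]

Answer: - - 76 - -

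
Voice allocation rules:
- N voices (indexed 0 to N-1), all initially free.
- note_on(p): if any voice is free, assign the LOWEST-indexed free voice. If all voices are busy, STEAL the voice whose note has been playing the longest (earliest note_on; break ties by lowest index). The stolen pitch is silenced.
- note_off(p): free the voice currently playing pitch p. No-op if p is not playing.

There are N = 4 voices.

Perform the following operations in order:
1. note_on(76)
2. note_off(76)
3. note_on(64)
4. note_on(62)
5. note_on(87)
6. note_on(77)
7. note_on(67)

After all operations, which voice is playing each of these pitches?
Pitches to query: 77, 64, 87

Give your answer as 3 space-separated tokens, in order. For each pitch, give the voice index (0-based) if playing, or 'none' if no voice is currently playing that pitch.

Op 1: note_on(76): voice 0 is free -> assigned | voices=[76 - - -]
Op 2: note_off(76): free voice 0 | voices=[- - - -]
Op 3: note_on(64): voice 0 is free -> assigned | voices=[64 - - -]
Op 4: note_on(62): voice 1 is free -> assigned | voices=[64 62 - -]
Op 5: note_on(87): voice 2 is free -> assigned | voices=[64 62 87 -]
Op 6: note_on(77): voice 3 is free -> assigned | voices=[64 62 87 77]
Op 7: note_on(67): all voices busy, STEAL voice 0 (pitch 64, oldest) -> assign | voices=[67 62 87 77]

Answer: 3 none 2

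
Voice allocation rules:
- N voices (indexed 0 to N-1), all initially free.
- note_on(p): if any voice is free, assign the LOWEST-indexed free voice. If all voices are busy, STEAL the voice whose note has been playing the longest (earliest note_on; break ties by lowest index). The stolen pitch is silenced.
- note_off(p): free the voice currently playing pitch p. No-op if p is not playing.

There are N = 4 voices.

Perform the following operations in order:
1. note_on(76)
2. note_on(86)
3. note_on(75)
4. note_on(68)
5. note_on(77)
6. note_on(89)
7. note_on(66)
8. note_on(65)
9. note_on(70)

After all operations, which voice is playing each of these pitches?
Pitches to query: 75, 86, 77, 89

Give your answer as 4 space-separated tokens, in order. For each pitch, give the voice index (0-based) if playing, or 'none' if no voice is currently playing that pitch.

Op 1: note_on(76): voice 0 is free -> assigned | voices=[76 - - -]
Op 2: note_on(86): voice 1 is free -> assigned | voices=[76 86 - -]
Op 3: note_on(75): voice 2 is free -> assigned | voices=[76 86 75 -]
Op 4: note_on(68): voice 3 is free -> assigned | voices=[76 86 75 68]
Op 5: note_on(77): all voices busy, STEAL voice 0 (pitch 76, oldest) -> assign | voices=[77 86 75 68]
Op 6: note_on(89): all voices busy, STEAL voice 1 (pitch 86, oldest) -> assign | voices=[77 89 75 68]
Op 7: note_on(66): all voices busy, STEAL voice 2 (pitch 75, oldest) -> assign | voices=[77 89 66 68]
Op 8: note_on(65): all voices busy, STEAL voice 3 (pitch 68, oldest) -> assign | voices=[77 89 66 65]
Op 9: note_on(70): all voices busy, STEAL voice 0 (pitch 77, oldest) -> assign | voices=[70 89 66 65]

Answer: none none none 1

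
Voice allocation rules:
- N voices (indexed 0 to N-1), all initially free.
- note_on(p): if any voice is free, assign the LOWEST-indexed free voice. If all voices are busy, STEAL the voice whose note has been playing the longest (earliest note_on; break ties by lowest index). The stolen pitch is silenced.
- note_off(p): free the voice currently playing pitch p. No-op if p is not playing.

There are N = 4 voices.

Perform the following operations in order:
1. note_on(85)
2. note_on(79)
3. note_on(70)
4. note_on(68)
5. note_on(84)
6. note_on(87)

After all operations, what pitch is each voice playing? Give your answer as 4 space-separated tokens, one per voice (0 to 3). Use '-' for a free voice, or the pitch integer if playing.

Op 1: note_on(85): voice 0 is free -> assigned | voices=[85 - - -]
Op 2: note_on(79): voice 1 is free -> assigned | voices=[85 79 - -]
Op 3: note_on(70): voice 2 is free -> assigned | voices=[85 79 70 -]
Op 4: note_on(68): voice 3 is free -> assigned | voices=[85 79 70 68]
Op 5: note_on(84): all voices busy, STEAL voice 0 (pitch 85, oldest) -> assign | voices=[84 79 70 68]
Op 6: note_on(87): all voices busy, STEAL voice 1 (pitch 79, oldest) -> assign | voices=[84 87 70 68]

Answer: 84 87 70 68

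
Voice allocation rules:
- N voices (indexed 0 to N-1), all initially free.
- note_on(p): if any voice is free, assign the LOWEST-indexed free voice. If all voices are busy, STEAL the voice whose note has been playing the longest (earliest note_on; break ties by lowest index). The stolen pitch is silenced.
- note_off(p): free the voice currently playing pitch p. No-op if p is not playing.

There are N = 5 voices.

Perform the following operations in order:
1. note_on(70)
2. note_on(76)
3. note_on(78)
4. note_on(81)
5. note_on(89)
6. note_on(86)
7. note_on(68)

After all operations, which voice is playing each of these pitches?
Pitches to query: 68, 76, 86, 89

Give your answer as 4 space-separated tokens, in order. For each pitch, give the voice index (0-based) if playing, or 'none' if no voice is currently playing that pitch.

Answer: 1 none 0 4

Derivation:
Op 1: note_on(70): voice 0 is free -> assigned | voices=[70 - - - -]
Op 2: note_on(76): voice 1 is free -> assigned | voices=[70 76 - - -]
Op 3: note_on(78): voice 2 is free -> assigned | voices=[70 76 78 - -]
Op 4: note_on(81): voice 3 is free -> assigned | voices=[70 76 78 81 -]
Op 5: note_on(89): voice 4 is free -> assigned | voices=[70 76 78 81 89]
Op 6: note_on(86): all voices busy, STEAL voice 0 (pitch 70, oldest) -> assign | voices=[86 76 78 81 89]
Op 7: note_on(68): all voices busy, STEAL voice 1 (pitch 76, oldest) -> assign | voices=[86 68 78 81 89]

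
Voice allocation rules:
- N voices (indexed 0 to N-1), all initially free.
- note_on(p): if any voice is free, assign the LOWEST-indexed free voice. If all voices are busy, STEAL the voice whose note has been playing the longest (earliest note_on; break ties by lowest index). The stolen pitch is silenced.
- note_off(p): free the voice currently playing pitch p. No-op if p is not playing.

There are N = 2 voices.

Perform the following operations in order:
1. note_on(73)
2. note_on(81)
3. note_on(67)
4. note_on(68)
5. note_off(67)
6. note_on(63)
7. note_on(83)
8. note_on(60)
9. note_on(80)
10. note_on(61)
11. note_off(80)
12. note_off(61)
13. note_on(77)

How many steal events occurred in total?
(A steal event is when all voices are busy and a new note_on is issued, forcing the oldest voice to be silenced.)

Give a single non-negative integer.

Op 1: note_on(73): voice 0 is free -> assigned | voices=[73 -]
Op 2: note_on(81): voice 1 is free -> assigned | voices=[73 81]
Op 3: note_on(67): all voices busy, STEAL voice 0 (pitch 73, oldest) -> assign | voices=[67 81]
Op 4: note_on(68): all voices busy, STEAL voice 1 (pitch 81, oldest) -> assign | voices=[67 68]
Op 5: note_off(67): free voice 0 | voices=[- 68]
Op 6: note_on(63): voice 0 is free -> assigned | voices=[63 68]
Op 7: note_on(83): all voices busy, STEAL voice 1 (pitch 68, oldest) -> assign | voices=[63 83]
Op 8: note_on(60): all voices busy, STEAL voice 0 (pitch 63, oldest) -> assign | voices=[60 83]
Op 9: note_on(80): all voices busy, STEAL voice 1 (pitch 83, oldest) -> assign | voices=[60 80]
Op 10: note_on(61): all voices busy, STEAL voice 0 (pitch 60, oldest) -> assign | voices=[61 80]
Op 11: note_off(80): free voice 1 | voices=[61 -]
Op 12: note_off(61): free voice 0 | voices=[- -]
Op 13: note_on(77): voice 0 is free -> assigned | voices=[77 -]

Answer: 6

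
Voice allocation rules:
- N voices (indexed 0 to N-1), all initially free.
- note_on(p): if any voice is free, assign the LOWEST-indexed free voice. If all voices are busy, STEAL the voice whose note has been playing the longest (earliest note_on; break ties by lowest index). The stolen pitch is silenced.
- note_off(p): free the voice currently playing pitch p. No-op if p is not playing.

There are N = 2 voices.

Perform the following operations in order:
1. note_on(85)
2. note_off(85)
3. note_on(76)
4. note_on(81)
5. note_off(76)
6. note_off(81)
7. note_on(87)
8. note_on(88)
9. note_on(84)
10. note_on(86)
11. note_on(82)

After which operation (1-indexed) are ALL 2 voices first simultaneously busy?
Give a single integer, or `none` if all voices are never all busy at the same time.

Answer: 4

Derivation:
Op 1: note_on(85): voice 0 is free -> assigned | voices=[85 -]
Op 2: note_off(85): free voice 0 | voices=[- -]
Op 3: note_on(76): voice 0 is free -> assigned | voices=[76 -]
Op 4: note_on(81): voice 1 is free -> assigned | voices=[76 81]
Op 5: note_off(76): free voice 0 | voices=[- 81]
Op 6: note_off(81): free voice 1 | voices=[- -]
Op 7: note_on(87): voice 0 is free -> assigned | voices=[87 -]
Op 8: note_on(88): voice 1 is free -> assigned | voices=[87 88]
Op 9: note_on(84): all voices busy, STEAL voice 0 (pitch 87, oldest) -> assign | voices=[84 88]
Op 10: note_on(86): all voices busy, STEAL voice 1 (pitch 88, oldest) -> assign | voices=[84 86]
Op 11: note_on(82): all voices busy, STEAL voice 0 (pitch 84, oldest) -> assign | voices=[82 86]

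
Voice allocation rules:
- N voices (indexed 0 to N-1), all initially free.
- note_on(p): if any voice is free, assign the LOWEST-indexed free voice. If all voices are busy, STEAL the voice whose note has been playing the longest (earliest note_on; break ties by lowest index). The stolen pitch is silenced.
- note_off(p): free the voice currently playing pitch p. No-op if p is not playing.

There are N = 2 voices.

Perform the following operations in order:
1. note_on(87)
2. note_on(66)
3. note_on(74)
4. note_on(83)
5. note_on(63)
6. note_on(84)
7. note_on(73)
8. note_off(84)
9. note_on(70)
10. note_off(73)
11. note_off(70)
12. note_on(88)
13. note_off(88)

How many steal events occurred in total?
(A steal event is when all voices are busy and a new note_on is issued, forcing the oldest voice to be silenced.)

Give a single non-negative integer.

Answer: 5

Derivation:
Op 1: note_on(87): voice 0 is free -> assigned | voices=[87 -]
Op 2: note_on(66): voice 1 is free -> assigned | voices=[87 66]
Op 3: note_on(74): all voices busy, STEAL voice 0 (pitch 87, oldest) -> assign | voices=[74 66]
Op 4: note_on(83): all voices busy, STEAL voice 1 (pitch 66, oldest) -> assign | voices=[74 83]
Op 5: note_on(63): all voices busy, STEAL voice 0 (pitch 74, oldest) -> assign | voices=[63 83]
Op 6: note_on(84): all voices busy, STEAL voice 1 (pitch 83, oldest) -> assign | voices=[63 84]
Op 7: note_on(73): all voices busy, STEAL voice 0 (pitch 63, oldest) -> assign | voices=[73 84]
Op 8: note_off(84): free voice 1 | voices=[73 -]
Op 9: note_on(70): voice 1 is free -> assigned | voices=[73 70]
Op 10: note_off(73): free voice 0 | voices=[- 70]
Op 11: note_off(70): free voice 1 | voices=[- -]
Op 12: note_on(88): voice 0 is free -> assigned | voices=[88 -]
Op 13: note_off(88): free voice 0 | voices=[- -]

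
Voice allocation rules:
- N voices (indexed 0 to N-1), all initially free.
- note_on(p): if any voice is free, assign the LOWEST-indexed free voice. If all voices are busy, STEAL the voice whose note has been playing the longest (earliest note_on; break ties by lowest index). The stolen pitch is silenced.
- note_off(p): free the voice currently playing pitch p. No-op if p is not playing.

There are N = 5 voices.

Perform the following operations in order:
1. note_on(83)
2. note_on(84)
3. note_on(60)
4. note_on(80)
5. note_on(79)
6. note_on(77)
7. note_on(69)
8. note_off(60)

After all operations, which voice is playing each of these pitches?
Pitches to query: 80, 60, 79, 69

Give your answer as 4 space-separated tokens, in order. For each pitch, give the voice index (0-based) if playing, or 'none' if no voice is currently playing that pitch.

Op 1: note_on(83): voice 0 is free -> assigned | voices=[83 - - - -]
Op 2: note_on(84): voice 1 is free -> assigned | voices=[83 84 - - -]
Op 3: note_on(60): voice 2 is free -> assigned | voices=[83 84 60 - -]
Op 4: note_on(80): voice 3 is free -> assigned | voices=[83 84 60 80 -]
Op 5: note_on(79): voice 4 is free -> assigned | voices=[83 84 60 80 79]
Op 6: note_on(77): all voices busy, STEAL voice 0 (pitch 83, oldest) -> assign | voices=[77 84 60 80 79]
Op 7: note_on(69): all voices busy, STEAL voice 1 (pitch 84, oldest) -> assign | voices=[77 69 60 80 79]
Op 8: note_off(60): free voice 2 | voices=[77 69 - 80 79]

Answer: 3 none 4 1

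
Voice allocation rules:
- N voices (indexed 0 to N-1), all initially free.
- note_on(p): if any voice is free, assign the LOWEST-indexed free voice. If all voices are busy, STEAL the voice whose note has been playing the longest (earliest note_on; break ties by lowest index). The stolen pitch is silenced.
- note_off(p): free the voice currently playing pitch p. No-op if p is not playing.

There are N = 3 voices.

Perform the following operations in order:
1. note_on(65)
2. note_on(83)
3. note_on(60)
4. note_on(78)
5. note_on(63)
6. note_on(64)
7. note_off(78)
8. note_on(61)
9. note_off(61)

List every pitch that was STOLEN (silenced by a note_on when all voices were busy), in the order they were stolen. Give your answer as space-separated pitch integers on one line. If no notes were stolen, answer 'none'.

Op 1: note_on(65): voice 0 is free -> assigned | voices=[65 - -]
Op 2: note_on(83): voice 1 is free -> assigned | voices=[65 83 -]
Op 3: note_on(60): voice 2 is free -> assigned | voices=[65 83 60]
Op 4: note_on(78): all voices busy, STEAL voice 0 (pitch 65, oldest) -> assign | voices=[78 83 60]
Op 5: note_on(63): all voices busy, STEAL voice 1 (pitch 83, oldest) -> assign | voices=[78 63 60]
Op 6: note_on(64): all voices busy, STEAL voice 2 (pitch 60, oldest) -> assign | voices=[78 63 64]
Op 7: note_off(78): free voice 0 | voices=[- 63 64]
Op 8: note_on(61): voice 0 is free -> assigned | voices=[61 63 64]
Op 9: note_off(61): free voice 0 | voices=[- 63 64]

Answer: 65 83 60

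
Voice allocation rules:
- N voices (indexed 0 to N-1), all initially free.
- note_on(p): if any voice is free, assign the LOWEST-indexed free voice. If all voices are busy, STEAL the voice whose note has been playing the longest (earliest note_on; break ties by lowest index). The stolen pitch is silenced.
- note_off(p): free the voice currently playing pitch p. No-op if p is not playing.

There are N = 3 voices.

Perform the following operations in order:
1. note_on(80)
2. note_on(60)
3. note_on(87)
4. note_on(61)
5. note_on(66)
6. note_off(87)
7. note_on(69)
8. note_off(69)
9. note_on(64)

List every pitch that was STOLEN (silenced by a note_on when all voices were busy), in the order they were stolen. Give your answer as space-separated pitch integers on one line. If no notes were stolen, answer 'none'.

Answer: 80 60

Derivation:
Op 1: note_on(80): voice 0 is free -> assigned | voices=[80 - -]
Op 2: note_on(60): voice 1 is free -> assigned | voices=[80 60 -]
Op 3: note_on(87): voice 2 is free -> assigned | voices=[80 60 87]
Op 4: note_on(61): all voices busy, STEAL voice 0 (pitch 80, oldest) -> assign | voices=[61 60 87]
Op 5: note_on(66): all voices busy, STEAL voice 1 (pitch 60, oldest) -> assign | voices=[61 66 87]
Op 6: note_off(87): free voice 2 | voices=[61 66 -]
Op 7: note_on(69): voice 2 is free -> assigned | voices=[61 66 69]
Op 8: note_off(69): free voice 2 | voices=[61 66 -]
Op 9: note_on(64): voice 2 is free -> assigned | voices=[61 66 64]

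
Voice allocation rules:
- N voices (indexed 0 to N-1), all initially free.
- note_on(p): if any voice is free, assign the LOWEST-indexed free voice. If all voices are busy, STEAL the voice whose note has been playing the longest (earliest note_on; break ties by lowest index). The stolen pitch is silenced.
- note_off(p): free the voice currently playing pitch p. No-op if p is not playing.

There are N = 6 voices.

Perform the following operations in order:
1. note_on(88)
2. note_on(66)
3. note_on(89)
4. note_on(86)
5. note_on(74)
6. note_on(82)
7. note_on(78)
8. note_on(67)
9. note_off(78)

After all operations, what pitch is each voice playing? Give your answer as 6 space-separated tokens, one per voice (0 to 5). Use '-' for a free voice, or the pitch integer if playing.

Op 1: note_on(88): voice 0 is free -> assigned | voices=[88 - - - - -]
Op 2: note_on(66): voice 1 is free -> assigned | voices=[88 66 - - - -]
Op 3: note_on(89): voice 2 is free -> assigned | voices=[88 66 89 - - -]
Op 4: note_on(86): voice 3 is free -> assigned | voices=[88 66 89 86 - -]
Op 5: note_on(74): voice 4 is free -> assigned | voices=[88 66 89 86 74 -]
Op 6: note_on(82): voice 5 is free -> assigned | voices=[88 66 89 86 74 82]
Op 7: note_on(78): all voices busy, STEAL voice 0 (pitch 88, oldest) -> assign | voices=[78 66 89 86 74 82]
Op 8: note_on(67): all voices busy, STEAL voice 1 (pitch 66, oldest) -> assign | voices=[78 67 89 86 74 82]
Op 9: note_off(78): free voice 0 | voices=[- 67 89 86 74 82]

Answer: - 67 89 86 74 82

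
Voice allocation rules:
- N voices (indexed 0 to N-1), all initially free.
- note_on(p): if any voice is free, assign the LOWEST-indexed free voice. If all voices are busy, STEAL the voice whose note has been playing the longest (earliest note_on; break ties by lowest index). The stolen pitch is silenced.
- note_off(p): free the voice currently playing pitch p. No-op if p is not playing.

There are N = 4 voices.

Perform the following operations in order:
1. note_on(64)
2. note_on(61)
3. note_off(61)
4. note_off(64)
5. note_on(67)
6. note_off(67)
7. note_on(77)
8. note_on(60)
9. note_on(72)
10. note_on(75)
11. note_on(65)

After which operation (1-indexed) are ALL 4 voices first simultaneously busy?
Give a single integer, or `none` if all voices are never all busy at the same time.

Answer: 10

Derivation:
Op 1: note_on(64): voice 0 is free -> assigned | voices=[64 - - -]
Op 2: note_on(61): voice 1 is free -> assigned | voices=[64 61 - -]
Op 3: note_off(61): free voice 1 | voices=[64 - - -]
Op 4: note_off(64): free voice 0 | voices=[- - - -]
Op 5: note_on(67): voice 0 is free -> assigned | voices=[67 - - -]
Op 6: note_off(67): free voice 0 | voices=[- - - -]
Op 7: note_on(77): voice 0 is free -> assigned | voices=[77 - - -]
Op 8: note_on(60): voice 1 is free -> assigned | voices=[77 60 - -]
Op 9: note_on(72): voice 2 is free -> assigned | voices=[77 60 72 -]
Op 10: note_on(75): voice 3 is free -> assigned | voices=[77 60 72 75]
Op 11: note_on(65): all voices busy, STEAL voice 0 (pitch 77, oldest) -> assign | voices=[65 60 72 75]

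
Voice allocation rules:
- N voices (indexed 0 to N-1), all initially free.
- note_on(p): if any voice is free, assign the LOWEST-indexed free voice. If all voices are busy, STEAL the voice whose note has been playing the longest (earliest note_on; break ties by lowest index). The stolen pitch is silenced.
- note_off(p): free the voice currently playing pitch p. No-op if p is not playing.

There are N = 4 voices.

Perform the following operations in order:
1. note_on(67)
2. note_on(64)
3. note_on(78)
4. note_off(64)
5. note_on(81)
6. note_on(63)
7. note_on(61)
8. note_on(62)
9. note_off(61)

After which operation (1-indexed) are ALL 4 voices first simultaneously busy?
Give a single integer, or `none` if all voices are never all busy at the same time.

Answer: 6

Derivation:
Op 1: note_on(67): voice 0 is free -> assigned | voices=[67 - - -]
Op 2: note_on(64): voice 1 is free -> assigned | voices=[67 64 - -]
Op 3: note_on(78): voice 2 is free -> assigned | voices=[67 64 78 -]
Op 4: note_off(64): free voice 1 | voices=[67 - 78 -]
Op 5: note_on(81): voice 1 is free -> assigned | voices=[67 81 78 -]
Op 6: note_on(63): voice 3 is free -> assigned | voices=[67 81 78 63]
Op 7: note_on(61): all voices busy, STEAL voice 0 (pitch 67, oldest) -> assign | voices=[61 81 78 63]
Op 8: note_on(62): all voices busy, STEAL voice 2 (pitch 78, oldest) -> assign | voices=[61 81 62 63]
Op 9: note_off(61): free voice 0 | voices=[- 81 62 63]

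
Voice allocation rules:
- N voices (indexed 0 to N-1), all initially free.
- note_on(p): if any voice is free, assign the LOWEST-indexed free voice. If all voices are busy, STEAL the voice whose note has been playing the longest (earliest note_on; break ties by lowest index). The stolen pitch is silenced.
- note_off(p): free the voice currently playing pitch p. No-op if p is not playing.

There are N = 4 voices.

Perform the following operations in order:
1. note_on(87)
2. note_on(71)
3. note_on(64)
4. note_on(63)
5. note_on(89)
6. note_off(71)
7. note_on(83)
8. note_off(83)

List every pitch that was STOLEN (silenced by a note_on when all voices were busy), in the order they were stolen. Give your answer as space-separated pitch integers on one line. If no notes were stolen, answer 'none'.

Answer: 87

Derivation:
Op 1: note_on(87): voice 0 is free -> assigned | voices=[87 - - -]
Op 2: note_on(71): voice 1 is free -> assigned | voices=[87 71 - -]
Op 3: note_on(64): voice 2 is free -> assigned | voices=[87 71 64 -]
Op 4: note_on(63): voice 3 is free -> assigned | voices=[87 71 64 63]
Op 5: note_on(89): all voices busy, STEAL voice 0 (pitch 87, oldest) -> assign | voices=[89 71 64 63]
Op 6: note_off(71): free voice 1 | voices=[89 - 64 63]
Op 7: note_on(83): voice 1 is free -> assigned | voices=[89 83 64 63]
Op 8: note_off(83): free voice 1 | voices=[89 - 64 63]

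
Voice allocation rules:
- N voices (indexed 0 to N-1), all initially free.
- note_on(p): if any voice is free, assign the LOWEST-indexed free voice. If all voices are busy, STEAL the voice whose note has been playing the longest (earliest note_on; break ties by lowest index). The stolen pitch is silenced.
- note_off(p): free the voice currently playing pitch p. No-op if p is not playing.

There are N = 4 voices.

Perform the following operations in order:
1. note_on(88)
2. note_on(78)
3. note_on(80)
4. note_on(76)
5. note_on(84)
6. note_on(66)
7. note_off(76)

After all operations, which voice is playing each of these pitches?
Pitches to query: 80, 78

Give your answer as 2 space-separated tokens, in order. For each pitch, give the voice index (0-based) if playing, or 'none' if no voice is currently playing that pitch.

Answer: 2 none

Derivation:
Op 1: note_on(88): voice 0 is free -> assigned | voices=[88 - - -]
Op 2: note_on(78): voice 1 is free -> assigned | voices=[88 78 - -]
Op 3: note_on(80): voice 2 is free -> assigned | voices=[88 78 80 -]
Op 4: note_on(76): voice 3 is free -> assigned | voices=[88 78 80 76]
Op 5: note_on(84): all voices busy, STEAL voice 0 (pitch 88, oldest) -> assign | voices=[84 78 80 76]
Op 6: note_on(66): all voices busy, STEAL voice 1 (pitch 78, oldest) -> assign | voices=[84 66 80 76]
Op 7: note_off(76): free voice 3 | voices=[84 66 80 -]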